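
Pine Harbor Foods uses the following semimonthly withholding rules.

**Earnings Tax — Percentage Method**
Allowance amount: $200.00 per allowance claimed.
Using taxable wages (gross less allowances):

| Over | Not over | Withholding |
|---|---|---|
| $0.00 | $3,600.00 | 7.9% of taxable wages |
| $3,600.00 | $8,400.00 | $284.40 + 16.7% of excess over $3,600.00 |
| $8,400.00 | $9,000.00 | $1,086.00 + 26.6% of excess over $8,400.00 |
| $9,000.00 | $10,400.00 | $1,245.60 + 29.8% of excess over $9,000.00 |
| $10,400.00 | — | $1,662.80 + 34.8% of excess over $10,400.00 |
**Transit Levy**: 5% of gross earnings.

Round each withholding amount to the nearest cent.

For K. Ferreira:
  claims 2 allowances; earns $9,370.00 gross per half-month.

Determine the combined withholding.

Earnings Tax: taxable = $9,370.00 − 2×$200.00 = $8,970.00
  $1,086.00 + 26.6% × ($8,970.00 − $8,400.00) = $1,086.00 + 26.6% × $570.00 = $1,237.62
Transit Levy: 5% × $9,370.00 = $468.50
Total: $1,237.62 + $468.50 = $1,706.12

$1,706.12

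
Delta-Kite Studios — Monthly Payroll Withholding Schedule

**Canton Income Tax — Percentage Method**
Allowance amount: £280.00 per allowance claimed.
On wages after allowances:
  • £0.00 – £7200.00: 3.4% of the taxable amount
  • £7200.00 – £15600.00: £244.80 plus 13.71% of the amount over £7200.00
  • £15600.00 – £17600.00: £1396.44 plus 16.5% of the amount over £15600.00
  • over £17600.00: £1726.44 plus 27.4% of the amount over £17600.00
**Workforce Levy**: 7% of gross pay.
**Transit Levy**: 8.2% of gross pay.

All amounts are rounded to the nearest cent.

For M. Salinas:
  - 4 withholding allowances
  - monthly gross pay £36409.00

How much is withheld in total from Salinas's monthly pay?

£12107.40

Canton Income Tax: taxable = £36409.00 − 4×£280.00 = £35289.00
  £1726.44 + 27.4% × (£35289.00 − £17600.00) = £1726.44 + 27.4% × £17689.00 = £6573.23
Workforce Levy: 7% × £36409.00 = £2548.63
Transit Levy: 8.2% × £36409.00 = £2985.54
Total: £6573.23 + £2548.63 + £2985.54 = £12107.40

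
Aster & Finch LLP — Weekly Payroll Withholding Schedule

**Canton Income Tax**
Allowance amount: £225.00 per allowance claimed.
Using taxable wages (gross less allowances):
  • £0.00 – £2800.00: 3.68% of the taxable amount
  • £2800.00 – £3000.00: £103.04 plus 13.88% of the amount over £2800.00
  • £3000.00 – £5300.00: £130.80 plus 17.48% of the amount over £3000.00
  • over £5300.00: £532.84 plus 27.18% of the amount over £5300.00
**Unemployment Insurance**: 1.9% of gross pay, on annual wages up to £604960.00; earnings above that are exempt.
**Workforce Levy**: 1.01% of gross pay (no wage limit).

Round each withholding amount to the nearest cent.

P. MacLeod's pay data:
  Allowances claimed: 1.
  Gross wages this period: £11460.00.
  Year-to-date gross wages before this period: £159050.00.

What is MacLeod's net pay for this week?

Canton Income Tax: taxable = £11460.00 − 1×£225.00 = £11235.00
  £532.84 + 27.18% × (£11235.00 − £5300.00) = £532.84 + 27.18% × £5935.00 = £2145.97
Unemployment Insurance: 1.9% × £11460.00 = £217.74
Workforce Levy: 1.01% × £11460.00 = £115.75
Total withheld: £2145.97 + £217.74 + £115.75 = £2479.46
Net pay: £11460.00 − £2479.46 = £8980.54

£8980.54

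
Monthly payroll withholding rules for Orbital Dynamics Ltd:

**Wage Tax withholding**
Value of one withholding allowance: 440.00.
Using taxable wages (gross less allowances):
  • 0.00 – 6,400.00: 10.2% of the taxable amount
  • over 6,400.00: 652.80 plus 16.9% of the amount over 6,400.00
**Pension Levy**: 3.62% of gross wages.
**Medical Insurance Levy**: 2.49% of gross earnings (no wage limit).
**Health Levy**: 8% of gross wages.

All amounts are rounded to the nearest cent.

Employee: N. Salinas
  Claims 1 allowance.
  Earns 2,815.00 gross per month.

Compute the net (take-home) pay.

Wage Tax: taxable = 2,815.00 − 1×440.00 = 2,375.00
  10.2% × 2,375.00 = 242.25
Pension Levy: 3.62% × 2,815.00 = 101.90
Medical Insurance Levy: 2.49% × 2,815.00 = 70.09
Health Levy: 8% × 2,815.00 = 225.20
Total withheld: 242.25 + 101.90 + 70.09 + 225.20 = 639.44
Net pay: 2,815.00 − 639.44 = 2,175.56

2,175.56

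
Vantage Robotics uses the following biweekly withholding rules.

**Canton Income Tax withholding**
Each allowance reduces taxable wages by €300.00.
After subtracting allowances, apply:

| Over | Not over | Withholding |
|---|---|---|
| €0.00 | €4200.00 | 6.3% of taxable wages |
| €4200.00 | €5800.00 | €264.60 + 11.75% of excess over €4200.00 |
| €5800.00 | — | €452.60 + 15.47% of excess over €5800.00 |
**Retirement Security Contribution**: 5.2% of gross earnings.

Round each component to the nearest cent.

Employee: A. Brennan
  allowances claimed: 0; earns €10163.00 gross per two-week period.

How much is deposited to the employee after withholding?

Canton Income Tax: taxable = €10163.00
  €452.60 + 15.47% × (€10163.00 − €5800.00) = €452.60 + 15.47% × €4363.00 = €1127.56
Retirement Security Contribution: 5.2% × €10163.00 = €528.48
Total withheld: €1127.56 + €528.48 = €1656.04
Net pay: €10163.00 − €1656.04 = €8506.96

€8506.96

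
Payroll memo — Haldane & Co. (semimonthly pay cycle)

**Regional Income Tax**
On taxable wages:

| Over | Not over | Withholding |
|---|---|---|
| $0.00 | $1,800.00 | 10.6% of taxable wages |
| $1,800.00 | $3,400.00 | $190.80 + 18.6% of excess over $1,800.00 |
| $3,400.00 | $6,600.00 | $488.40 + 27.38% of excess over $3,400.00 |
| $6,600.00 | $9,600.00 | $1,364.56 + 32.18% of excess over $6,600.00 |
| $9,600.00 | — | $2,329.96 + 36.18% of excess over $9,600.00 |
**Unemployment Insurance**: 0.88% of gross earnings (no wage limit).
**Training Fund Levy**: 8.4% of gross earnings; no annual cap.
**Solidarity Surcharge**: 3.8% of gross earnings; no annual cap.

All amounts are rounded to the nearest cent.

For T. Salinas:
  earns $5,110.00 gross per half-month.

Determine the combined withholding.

$1,624.99

Regional Income Tax: taxable = $5,110.00
  $488.40 + 27.38% × ($5,110.00 − $3,400.00) = $488.40 + 27.38% × $1,710.00 = $956.60
Unemployment Insurance: 0.88% × $5,110.00 = $44.97
Training Fund Levy: 8.4% × $5,110.00 = $429.24
Solidarity Surcharge: 3.8% × $5,110.00 = $194.18
Total: $956.60 + $44.97 + $429.24 + $194.18 = $1,624.99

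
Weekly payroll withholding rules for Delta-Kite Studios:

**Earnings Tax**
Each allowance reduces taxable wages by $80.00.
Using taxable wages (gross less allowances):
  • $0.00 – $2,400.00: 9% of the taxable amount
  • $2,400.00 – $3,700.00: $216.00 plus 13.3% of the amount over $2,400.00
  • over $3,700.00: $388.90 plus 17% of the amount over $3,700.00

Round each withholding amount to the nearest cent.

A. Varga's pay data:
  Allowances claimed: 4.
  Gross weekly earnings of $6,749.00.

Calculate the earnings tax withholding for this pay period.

Earnings Tax: taxable = $6,749.00 − 4×$80.00 = $6,429.00
  $388.90 + 17% × ($6,429.00 − $3,700.00) = $388.90 + 17% × $2,729.00 = $852.83

$852.83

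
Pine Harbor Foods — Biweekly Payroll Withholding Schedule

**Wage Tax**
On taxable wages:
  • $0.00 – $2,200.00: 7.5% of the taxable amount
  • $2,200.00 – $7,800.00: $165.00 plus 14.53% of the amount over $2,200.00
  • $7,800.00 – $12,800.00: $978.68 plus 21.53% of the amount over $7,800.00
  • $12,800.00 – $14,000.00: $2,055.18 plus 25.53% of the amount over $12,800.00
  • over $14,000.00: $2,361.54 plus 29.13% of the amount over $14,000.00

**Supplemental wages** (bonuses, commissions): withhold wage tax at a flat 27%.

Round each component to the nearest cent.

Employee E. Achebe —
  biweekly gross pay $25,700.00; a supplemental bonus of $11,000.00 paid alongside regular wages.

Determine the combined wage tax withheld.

Wage Tax: taxable = $25,700.00
  $2,361.54 + 29.13% × ($25,700.00 − $14,000.00) = $2,361.54 + 29.13% × $11,700.00 = $5,769.75
Supplemental (27% flat on bonus): 27% × $11,000.00 = $2,970.00
Total wage tax: $5,769.75 + $2,970.00 = $8,739.75

$8,739.75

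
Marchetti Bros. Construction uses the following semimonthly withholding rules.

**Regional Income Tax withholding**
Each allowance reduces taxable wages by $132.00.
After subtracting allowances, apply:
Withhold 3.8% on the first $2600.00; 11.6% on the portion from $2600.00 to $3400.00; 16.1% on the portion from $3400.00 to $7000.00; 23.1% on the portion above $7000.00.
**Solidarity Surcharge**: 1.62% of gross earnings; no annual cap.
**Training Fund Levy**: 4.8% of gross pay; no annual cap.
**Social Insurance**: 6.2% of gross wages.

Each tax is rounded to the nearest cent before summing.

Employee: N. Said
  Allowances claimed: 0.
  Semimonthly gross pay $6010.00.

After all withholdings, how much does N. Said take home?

$4639.73

Regional Income Tax: taxable = $6010.00
  $191.60 + 16.1% × ($6010.00 − $3400.00) = $191.60 + 16.1% × $2610.00 = $611.81
Solidarity Surcharge: 1.62% × $6010.00 = $97.36
Training Fund Levy: 4.8% × $6010.00 = $288.48
Social Insurance: 6.2% × $6010.00 = $372.62
Total withheld: $611.81 + $97.36 + $288.48 + $372.62 = $1370.27
Net pay: $6010.00 − $1370.27 = $4639.73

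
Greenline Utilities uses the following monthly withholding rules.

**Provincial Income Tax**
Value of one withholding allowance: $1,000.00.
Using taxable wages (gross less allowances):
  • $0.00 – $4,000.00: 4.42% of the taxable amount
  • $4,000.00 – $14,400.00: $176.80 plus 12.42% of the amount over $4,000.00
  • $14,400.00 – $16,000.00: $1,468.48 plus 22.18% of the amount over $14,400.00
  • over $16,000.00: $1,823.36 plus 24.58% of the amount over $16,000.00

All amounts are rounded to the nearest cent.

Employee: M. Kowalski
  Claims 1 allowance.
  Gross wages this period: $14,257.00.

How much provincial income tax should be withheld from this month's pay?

Provincial Income Tax: taxable = $14,257.00 − 1×$1,000.00 = $13,257.00
  $176.80 + 12.42% × ($13,257.00 − $4,000.00) = $176.80 + 12.42% × $9,257.00 = $1,326.52

$1,326.52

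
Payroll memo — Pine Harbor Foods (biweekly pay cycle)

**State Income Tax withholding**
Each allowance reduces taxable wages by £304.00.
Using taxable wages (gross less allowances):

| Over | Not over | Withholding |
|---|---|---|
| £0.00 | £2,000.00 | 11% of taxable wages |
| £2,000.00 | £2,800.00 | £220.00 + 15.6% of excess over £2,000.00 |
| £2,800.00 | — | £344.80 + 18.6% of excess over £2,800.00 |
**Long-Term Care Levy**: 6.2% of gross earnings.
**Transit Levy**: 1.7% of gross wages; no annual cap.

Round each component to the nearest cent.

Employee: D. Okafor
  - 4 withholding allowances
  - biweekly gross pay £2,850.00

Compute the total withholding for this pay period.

£404.89

State Income Tax: taxable = £2,850.00 − 4×£304.00 = £1,634.00
  11% × £1,634.00 = £179.74
Long-Term Care Levy: 6.2% × £2,850.00 = £176.70
Transit Levy: 1.7% × £2,850.00 = £48.45
Total: £179.74 + £176.70 + £48.45 = £404.89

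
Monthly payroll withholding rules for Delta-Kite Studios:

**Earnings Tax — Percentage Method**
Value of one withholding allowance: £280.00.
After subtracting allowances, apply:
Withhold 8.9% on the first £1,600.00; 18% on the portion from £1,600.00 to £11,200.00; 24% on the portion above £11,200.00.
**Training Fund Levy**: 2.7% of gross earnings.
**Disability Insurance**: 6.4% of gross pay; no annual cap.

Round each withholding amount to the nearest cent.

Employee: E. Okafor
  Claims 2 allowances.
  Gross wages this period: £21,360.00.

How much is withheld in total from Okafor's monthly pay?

£6,118.16

Earnings Tax: taxable = £21,360.00 − 2×£280.00 = £20,800.00
  £1,870.40 + 24% × (£20,800.00 − £11,200.00) = £1,870.40 + 24% × £9,600.00 = £4,174.40
Training Fund Levy: 2.7% × £21,360.00 = £576.72
Disability Insurance: 6.4% × £21,360.00 = £1,367.04
Total: £4,174.40 + £576.72 + £1,367.04 = £6,118.16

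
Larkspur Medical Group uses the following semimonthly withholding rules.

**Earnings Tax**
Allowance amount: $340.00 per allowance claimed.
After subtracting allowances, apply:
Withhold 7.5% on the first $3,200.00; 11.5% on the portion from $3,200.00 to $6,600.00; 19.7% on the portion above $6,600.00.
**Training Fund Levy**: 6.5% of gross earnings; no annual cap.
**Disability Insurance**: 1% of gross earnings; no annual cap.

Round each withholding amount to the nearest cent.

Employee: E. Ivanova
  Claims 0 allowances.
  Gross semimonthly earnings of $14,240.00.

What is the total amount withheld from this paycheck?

$3,204.08

Earnings Tax: taxable = $14,240.00
  $631.00 + 19.7% × ($14,240.00 − $6,600.00) = $631.00 + 19.7% × $7,640.00 = $2,136.08
Training Fund Levy: 6.5% × $14,240.00 = $925.60
Disability Insurance: 1% × $14,240.00 = $142.40
Total: $2,136.08 + $925.60 + $142.40 = $3,204.08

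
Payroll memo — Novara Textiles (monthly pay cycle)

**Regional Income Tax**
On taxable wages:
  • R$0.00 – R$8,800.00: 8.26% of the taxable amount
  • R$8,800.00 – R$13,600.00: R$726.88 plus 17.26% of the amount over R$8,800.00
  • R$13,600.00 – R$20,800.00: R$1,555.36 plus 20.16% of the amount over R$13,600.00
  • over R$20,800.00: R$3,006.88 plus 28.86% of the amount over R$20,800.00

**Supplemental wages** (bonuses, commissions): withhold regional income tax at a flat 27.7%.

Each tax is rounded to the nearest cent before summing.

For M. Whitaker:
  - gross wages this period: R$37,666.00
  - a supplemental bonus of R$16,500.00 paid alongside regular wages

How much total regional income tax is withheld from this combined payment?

R$12,444.91

Regional Income Tax: taxable = R$37,666.00
  R$3,006.88 + 28.86% × (R$37,666.00 − R$20,800.00) = R$3,006.88 + 28.86% × R$16,866.00 = R$7,874.41
Supplemental (27.7% flat on bonus): 27.7% × R$16,500.00 = R$4,570.50
Total regional income tax: R$7,874.41 + R$4,570.50 = R$12,444.91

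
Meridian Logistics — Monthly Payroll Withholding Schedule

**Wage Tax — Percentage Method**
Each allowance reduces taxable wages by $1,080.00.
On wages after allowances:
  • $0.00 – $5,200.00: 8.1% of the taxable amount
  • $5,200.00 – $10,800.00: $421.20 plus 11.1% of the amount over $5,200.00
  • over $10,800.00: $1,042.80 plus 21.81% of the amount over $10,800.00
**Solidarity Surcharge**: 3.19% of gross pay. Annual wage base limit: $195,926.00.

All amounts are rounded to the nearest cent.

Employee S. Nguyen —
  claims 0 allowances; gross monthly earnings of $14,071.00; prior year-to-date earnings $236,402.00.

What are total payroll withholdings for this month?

$1,756.21

Wage Tax: taxable = $14,071.00
  $1,042.80 + 21.81% × ($14,071.00 − $10,800.00) = $1,042.80 + 21.81% × $3,271.00 = $1,756.21
Solidarity Surcharge: YTD $236,402.00 ≥ cap $195,926.00 → $0.00
Total: $1,756.21 + $0.00 = $1,756.21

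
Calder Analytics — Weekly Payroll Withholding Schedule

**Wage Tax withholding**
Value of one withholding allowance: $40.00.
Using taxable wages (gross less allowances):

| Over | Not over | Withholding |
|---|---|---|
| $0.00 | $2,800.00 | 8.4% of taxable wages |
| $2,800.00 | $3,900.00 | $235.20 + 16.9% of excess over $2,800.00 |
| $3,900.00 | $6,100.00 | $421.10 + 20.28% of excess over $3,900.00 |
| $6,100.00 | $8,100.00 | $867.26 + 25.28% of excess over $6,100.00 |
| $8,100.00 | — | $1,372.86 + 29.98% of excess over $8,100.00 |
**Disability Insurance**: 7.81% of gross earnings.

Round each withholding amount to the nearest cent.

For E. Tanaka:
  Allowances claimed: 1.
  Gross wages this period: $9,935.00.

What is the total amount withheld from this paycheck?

Wage Tax: taxable = $9,935.00 − 1×$40.00 = $9,895.00
  $1,372.86 + 29.98% × ($9,895.00 − $8,100.00) = $1,372.86 + 29.98% × $1,795.00 = $1,911.00
Disability Insurance: 7.81% × $9,935.00 = $775.92
Total: $1,911.00 + $775.92 = $2,686.92

$2,686.92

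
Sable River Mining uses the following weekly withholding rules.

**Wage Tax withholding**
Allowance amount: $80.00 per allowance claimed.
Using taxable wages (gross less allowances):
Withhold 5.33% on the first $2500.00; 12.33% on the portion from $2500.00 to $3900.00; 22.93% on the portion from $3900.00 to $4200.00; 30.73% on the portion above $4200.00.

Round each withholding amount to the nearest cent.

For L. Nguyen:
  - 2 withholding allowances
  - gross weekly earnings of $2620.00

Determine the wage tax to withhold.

Wage Tax: taxable = $2620.00 − 2×$80.00 = $2460.00
  5.33% × $2460.00 = $131.12

$131.12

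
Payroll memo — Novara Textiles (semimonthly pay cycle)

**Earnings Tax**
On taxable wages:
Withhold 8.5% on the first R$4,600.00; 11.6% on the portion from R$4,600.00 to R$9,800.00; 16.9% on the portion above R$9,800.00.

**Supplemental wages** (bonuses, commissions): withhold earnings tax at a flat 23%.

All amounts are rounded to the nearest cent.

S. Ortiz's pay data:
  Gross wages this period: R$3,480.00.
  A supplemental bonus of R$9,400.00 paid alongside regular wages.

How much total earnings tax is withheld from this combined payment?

R$2,457.80

Earnings Tax: taxable = R$3,480.00
  8.5% × R$3,480.00 = R$295.80
Supplemental (23% flat on bonus): 23% × R$9,400.00 = R$2,162.00
Total earnings tax: R$295.80 + R$2,162.00 = R$2,457.80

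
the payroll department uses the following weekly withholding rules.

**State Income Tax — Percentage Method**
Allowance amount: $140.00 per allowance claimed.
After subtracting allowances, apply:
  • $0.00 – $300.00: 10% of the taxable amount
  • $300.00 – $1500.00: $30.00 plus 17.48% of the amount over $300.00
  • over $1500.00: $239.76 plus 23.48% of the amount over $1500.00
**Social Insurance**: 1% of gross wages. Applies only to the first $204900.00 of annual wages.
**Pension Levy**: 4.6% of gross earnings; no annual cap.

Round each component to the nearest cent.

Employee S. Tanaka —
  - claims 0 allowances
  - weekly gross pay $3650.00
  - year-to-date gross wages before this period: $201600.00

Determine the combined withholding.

State Income Tax: taxable = $3650.00
  $239.76 + 23.48% × ($3650.00 − $1500.00) = $239.76 + 23.48% × $2150.00 = $744.58
Social Insurance: cap $204900.00 − YTD $201600.00 = $3300.00 subject; 1% × $3300.00 = $33.00
Pension Levy: 4.6% × $3650.00 = $167.90
Total: $744.58 + $33.00 + $167.90 = $945.48

$945.48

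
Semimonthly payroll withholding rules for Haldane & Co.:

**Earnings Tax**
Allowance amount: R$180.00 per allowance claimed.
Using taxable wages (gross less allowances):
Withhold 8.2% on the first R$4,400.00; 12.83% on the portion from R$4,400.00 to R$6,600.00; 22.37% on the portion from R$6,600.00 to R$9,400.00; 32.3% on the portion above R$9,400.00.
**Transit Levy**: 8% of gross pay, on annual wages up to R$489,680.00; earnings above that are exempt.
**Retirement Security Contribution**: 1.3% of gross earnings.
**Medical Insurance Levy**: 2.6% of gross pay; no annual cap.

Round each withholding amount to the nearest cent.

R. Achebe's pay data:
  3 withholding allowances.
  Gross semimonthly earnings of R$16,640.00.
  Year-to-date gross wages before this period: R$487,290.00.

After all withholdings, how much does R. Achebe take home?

R$12,366.32

Earnings Tax: taxable = R$16,640.00 − 3×R$180.00 = R$16,100.00
  R$1,269.42 + 32.3% × (R$16,100.00 − R$9,400.00) = R$1,269.42 + 32.3% × R$6,700.00 = R$3,433.52
Transit Levy: cap R$489,680.00 − YTD R$487,290.00 = R$2,390.00 subject; 8% × R$2,390.00 = R$191.20
Retirement Security Contribution: 1.3% × R$16,640.00 = R$216.32
Medical Insurance Levy: 2.6% × R$16,640.00 = R$432.64
Total withheld: R$3,433.52 + R$191.20 + R$216.32 + R$432.64 = R$4,273.68
Net pay: R$16,640.00 − R$4,273.68 = R$12,366.32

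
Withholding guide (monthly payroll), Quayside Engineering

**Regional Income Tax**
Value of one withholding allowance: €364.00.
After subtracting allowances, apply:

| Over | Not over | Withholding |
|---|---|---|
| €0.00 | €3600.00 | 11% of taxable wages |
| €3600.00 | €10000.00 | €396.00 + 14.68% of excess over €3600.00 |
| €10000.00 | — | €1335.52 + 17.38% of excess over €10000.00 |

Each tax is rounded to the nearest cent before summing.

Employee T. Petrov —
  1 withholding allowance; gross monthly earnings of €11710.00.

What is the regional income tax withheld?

€1569.45

Regional Income Tax: taxable = €11710.00 − 1×€364.00 = €11346.00
  €1335.52 + 17.38% × (€11346.00 − €10000.00) = €1335.52 + 17.38% × €1346.00 = €1569.45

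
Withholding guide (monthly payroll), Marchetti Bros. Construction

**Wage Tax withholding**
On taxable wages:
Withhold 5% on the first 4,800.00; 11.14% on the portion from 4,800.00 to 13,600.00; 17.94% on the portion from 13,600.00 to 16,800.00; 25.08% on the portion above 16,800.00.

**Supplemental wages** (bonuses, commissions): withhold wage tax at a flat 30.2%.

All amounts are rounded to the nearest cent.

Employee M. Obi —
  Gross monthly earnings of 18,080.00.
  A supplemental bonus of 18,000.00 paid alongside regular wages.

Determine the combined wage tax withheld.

Wage Tax: taxable = 18,080.00
  1,794.40 + 25.08% × (18,080.00 − 16,800.00) = 1,794.40 + 25.08% × 1,280.00 = 2,115.42
Supplemental (30.2% flat on bonus): 30.2% × 18,000.00 = 5,436.00
Total wage tax: 2,115.42 + 5,436.00 = 7,551.42

7,551.42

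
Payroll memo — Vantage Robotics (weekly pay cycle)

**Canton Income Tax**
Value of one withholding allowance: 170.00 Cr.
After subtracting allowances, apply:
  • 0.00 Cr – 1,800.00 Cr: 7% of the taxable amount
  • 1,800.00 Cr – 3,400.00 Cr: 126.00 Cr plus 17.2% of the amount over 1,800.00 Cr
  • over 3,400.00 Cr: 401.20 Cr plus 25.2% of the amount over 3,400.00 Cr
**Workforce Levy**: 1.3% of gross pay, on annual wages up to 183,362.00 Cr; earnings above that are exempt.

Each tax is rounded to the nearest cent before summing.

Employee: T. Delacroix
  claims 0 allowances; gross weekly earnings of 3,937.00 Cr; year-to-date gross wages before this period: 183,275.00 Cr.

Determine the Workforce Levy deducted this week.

1.13 Cr

Workforce Levy: cap 183,362.00 Cr − YTD 183,275.00 Cr = 87.00 Cr subject; 1.3% × 87.00 Cr = 1.13 Cr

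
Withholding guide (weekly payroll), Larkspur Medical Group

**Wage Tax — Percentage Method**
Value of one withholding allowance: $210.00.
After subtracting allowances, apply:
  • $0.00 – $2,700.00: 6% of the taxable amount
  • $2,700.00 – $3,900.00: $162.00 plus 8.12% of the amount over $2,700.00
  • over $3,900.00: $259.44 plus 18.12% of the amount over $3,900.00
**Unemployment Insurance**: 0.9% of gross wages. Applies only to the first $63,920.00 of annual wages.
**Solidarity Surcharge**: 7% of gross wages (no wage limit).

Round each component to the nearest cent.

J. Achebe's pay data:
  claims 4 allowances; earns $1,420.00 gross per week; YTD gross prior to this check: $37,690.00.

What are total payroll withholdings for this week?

Wage Tax: taxable = $1,420.00 − 4×$210.00 = $580.00
  6% × $580.00 = $34.80
Unemployment Insurance: 0.9% × $1,420.00 = $12.78
Solidarity Surcharge: 7% × $1,420.00 = $99.40
Total: $34.80 + $12.78 + $99.40 = $146.98

$146.98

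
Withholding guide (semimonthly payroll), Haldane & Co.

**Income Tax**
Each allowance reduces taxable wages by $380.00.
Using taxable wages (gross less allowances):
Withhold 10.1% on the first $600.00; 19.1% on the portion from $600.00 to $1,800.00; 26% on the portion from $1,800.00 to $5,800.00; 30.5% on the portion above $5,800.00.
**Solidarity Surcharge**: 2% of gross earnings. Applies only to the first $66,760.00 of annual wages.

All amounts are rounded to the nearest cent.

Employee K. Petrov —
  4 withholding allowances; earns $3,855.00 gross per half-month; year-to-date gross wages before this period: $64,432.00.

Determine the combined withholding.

$475.46

Income Tax: taxable = $3,855.00 − 4×$380.00 = $2,335.00
  $289.80 + 26% × ($2,335.00 − $1,800.00) = $289.80 + 26% × $535.00 = $428.90
Solidarity Surcharge: cap $66,760.00 − YTD $64,432.00 = $2,328.00 subject; 2% × $2,328.00 = $46.56
Total: $428.90 + $46.56 = $475.46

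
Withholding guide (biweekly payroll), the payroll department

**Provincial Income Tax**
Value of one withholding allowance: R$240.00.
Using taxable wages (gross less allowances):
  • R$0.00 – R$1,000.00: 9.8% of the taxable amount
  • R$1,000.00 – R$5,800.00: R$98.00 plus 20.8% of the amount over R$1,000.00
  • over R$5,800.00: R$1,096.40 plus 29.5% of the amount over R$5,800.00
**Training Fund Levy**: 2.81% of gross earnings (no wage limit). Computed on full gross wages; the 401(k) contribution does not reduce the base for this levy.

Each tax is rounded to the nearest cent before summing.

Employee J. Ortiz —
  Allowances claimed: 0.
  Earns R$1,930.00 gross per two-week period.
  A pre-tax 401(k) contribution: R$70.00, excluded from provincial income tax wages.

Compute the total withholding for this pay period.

R$331.11

Provincial Income Tax: taxable = R$1,930.00 − R$70.00 = R$1,860.00
  R$98.00 + 20.8% × (R$1,860.00 − R$1,000.00) = R$98.00 + 20.8% × R$860.00 = R$276.88
Training Fund Levy: 2.81% × R$1,930.00 = R$54.23
Total: R$276.88 + R$54.23 = R$331.11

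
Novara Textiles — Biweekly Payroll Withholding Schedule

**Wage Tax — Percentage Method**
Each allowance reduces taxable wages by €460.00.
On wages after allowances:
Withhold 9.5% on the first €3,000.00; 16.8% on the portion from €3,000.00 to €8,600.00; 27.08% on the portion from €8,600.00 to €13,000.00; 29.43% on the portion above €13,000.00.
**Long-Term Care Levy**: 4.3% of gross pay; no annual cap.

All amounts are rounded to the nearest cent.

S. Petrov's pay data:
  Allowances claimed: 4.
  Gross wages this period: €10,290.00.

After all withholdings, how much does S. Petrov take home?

€8,646.93

Wage Tax: taxable = €10,290.00 − 4×€460.00 = €8,450.00
  €285.00 + 16.8% × (€8,450.00 − €3,000.00) = €285.00 + 16.8% × €5,450.00 = €1,200.60
Long-Term Care Levy: 4.3% × €10,290.00 = €442.47
Total withheld: €1,200.60 + €442.47 = €1,643.07
Net pay: €10,290.00 − €1,643.07 = €8,646.93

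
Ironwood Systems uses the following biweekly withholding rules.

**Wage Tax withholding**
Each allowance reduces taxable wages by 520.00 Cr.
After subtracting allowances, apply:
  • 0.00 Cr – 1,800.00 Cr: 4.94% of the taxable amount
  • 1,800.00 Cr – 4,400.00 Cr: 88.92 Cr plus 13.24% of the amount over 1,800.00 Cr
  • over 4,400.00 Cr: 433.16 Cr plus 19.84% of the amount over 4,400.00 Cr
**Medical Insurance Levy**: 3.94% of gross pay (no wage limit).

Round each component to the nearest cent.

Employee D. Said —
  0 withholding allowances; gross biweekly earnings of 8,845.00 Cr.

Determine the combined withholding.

Wage Tax: taxable = 8,845.00 Cr
  433.16 Cr + 19.84% × (8,845.00 Cr − 4,400.00 Cr) = 433.16 Cr + 19.84% × 4,445.00 Cr = 1,315.05 Cr
Medical Insurance Levy: 3.94% × 8,845.00 Cr = 348.49 Cr
Total: 1,315.05 Cr + 348.49 Cr = 1,663.54 Cr

1,663.54 Cr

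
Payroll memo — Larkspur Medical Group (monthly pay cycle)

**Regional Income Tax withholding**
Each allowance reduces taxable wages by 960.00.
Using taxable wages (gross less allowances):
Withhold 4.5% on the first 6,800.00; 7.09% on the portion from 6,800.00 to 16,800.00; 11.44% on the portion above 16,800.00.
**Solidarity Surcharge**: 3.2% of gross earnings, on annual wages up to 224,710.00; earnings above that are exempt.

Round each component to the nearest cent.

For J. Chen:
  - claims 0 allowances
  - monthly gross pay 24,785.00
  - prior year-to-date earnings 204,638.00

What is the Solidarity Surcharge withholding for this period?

642.30

Solidarity Surcharge: cap 224,710.00 − YTD 204,638.00 = 20,072.00 subject; 3.2% × 20,072.00 = 642.30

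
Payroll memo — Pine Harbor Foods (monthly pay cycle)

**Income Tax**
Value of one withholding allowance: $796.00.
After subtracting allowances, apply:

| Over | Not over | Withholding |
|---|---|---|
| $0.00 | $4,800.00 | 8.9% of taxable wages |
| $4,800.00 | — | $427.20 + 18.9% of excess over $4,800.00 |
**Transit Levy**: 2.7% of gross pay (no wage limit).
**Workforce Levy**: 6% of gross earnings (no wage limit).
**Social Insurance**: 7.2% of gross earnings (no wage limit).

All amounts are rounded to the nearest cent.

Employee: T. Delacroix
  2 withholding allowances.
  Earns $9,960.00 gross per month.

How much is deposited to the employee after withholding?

$7,274.81

Income Tax: taxable = $9,960.00 − 2×$796.00 = $8,368.00
  $427.20 + 18.9% × ($8,368.00 − $4,800.00) = $427.20 + 18.9% × $3,568.00 = $1,101.55
Transit Levy: 2.7% × $9,960.00 = $268.92
Workforce Levy: 6% × $9,960.00 = $597.60
Social Insurance: 7.2% × $9,960.00 = $717.12
Total withheld: $1,101.55 + $268.92 + $597.60 + $717.12 = $2,685.19
Net pay: $9,960.00 − $2,685.19 = $7,274.81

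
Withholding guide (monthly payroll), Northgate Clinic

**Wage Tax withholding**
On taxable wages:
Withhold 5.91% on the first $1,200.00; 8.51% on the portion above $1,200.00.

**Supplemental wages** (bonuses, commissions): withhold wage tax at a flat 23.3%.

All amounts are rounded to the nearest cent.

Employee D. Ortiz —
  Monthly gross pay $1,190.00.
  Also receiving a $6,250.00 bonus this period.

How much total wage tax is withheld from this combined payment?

Wage Tax: taxable = $1,190.00
  5.91% × $1,190.00 = $70.33
Supplemental (23.3% flat on bonus): 23.3% × $6,250.00 = $1,456.25
Total wage tax: $70.33 + $1,456.25 = $1,526.58

$1,526.58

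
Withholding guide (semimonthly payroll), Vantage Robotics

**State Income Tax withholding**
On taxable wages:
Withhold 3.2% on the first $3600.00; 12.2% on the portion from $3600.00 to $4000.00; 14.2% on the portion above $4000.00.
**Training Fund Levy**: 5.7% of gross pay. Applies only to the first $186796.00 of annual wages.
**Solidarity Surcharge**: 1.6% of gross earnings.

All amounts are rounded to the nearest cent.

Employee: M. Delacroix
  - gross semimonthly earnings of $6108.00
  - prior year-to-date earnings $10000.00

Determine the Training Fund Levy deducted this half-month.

$348.16

Training Fund Levy: 5.7% × $6108.00 = $348.16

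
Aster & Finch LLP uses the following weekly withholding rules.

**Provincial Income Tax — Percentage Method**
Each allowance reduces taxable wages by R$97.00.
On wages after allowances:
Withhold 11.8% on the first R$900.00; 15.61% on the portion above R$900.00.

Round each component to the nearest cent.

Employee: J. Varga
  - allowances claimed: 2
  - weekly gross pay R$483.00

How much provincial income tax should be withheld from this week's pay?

Provincial Income Tax: taxable = R$483.00 − 2×R$97.00 = R$289.00
  11.8% × R$289.00 = R$34.10

R$34.10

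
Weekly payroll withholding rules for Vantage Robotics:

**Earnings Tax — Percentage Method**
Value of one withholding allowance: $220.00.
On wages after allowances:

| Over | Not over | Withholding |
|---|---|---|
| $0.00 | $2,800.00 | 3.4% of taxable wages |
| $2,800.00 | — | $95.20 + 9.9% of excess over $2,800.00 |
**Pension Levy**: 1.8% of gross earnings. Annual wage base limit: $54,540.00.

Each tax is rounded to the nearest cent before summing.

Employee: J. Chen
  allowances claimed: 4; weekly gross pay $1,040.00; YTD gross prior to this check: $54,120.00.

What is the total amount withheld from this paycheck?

Earnings Tax: taxable = $1,040.00 − 4×$220.00 = $160.00
  3.4% × $160.00 = $5.44
Pension Levy: cap $54,540.00 − YTD $54,120.00 = $420.00 subject; 1.8% × $420.00 = $7.56
Total: $5.44 + $7.56 = $13.00

$13.00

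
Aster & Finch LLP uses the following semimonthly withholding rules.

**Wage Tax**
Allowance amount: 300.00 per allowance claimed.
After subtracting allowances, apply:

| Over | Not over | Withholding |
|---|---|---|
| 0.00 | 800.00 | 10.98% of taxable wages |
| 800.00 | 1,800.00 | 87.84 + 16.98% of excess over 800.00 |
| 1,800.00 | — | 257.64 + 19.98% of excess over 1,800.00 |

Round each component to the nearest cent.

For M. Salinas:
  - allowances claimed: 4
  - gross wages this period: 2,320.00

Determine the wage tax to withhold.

Wage Tax: taxable = 2,320.00 − 4×300.00 = 1,120.00
  87.84 + 16.98% × (1,120.00 − 800.00) = 87.84 + 16.98% × 320.00 = 142.18

142.18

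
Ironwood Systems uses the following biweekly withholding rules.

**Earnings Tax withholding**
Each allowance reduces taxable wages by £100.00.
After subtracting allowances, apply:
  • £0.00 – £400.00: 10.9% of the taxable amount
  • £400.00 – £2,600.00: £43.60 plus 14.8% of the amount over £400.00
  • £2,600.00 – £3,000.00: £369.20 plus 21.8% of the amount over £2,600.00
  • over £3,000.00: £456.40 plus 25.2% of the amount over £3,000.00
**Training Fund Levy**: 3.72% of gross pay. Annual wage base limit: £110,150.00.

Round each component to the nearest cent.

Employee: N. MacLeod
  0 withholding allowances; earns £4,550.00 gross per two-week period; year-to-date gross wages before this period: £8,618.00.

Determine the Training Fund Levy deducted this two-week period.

£169.26

Training Fund Levy: 3.72% × £4,550.00 = £169.26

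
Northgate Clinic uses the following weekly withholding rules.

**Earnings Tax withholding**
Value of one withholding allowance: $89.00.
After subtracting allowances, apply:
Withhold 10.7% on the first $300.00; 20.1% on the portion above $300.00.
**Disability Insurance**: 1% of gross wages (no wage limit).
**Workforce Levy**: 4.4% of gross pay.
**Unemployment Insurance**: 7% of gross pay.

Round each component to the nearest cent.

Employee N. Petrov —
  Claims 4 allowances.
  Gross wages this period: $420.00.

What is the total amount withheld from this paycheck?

$58.93

Earnings Tax: taxable = $420.00 − 4×$89.00 = $64.00
  10.7% × $64.00 = $6.85
Disability Insurance: 1% × $420.00 = $4.20
Workforce Levy: 4.4% × $420.00 = $18.48
Unemployment Insurance: 7% × $420.00 = $29.40
Total: $6.85 + $4.20 + $18.48 + $29.40 = $58.93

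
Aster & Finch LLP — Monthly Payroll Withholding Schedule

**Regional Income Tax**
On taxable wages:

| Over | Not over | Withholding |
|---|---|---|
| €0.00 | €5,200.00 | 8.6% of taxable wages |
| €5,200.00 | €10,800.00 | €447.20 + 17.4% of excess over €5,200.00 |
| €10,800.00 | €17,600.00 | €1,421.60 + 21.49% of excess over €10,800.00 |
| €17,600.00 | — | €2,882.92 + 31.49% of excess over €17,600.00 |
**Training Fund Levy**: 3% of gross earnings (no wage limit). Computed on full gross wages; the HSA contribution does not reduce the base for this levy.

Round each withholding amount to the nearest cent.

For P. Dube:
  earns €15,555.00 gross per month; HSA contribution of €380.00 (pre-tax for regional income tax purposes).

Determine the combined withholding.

Regional Income Tax: taxable = €15,555.00 − €380.00 = €15,175.00
  €1,421.60 + 21.49% × (€15,175.00 − €10,800.00) = €1,421.60 + 21.49% × €4,375.00 = €2,361.79
Training Fund Levy: 3% × €15,555.00 = €466.65
Total: €2,361.79 + €466.65 = €2,828.44

€2,828.44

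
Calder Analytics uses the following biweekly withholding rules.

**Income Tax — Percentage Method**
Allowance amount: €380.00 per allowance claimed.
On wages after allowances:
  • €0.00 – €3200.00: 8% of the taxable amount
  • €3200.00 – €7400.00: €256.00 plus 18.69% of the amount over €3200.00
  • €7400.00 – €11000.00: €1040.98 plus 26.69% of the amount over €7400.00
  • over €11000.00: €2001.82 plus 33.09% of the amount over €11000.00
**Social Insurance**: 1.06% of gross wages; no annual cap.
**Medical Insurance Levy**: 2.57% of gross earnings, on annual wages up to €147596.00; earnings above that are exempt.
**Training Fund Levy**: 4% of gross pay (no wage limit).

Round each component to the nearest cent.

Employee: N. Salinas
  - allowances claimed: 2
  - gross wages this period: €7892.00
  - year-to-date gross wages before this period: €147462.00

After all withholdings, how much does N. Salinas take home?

Income Tax: taxable = €7892.00 − 2×€380.00 = €7132.00
  €256.00 + 18.69% × (€7132.00 − €3200.00) = €256.00 + 18.69% × €3932.00 = €990.89
Social Insurance: 1.06% × €7892.00 = €83.66
Medical Insurance Levy: cap €147596.00 − YTD €147462.00 = €134.00 subject; 2.57% × €134.00 = €3.44
Training Fund Levy: 4% × €7892.00 = €315.68
Total withheld: €990.89 + €83.66 + €3.44 + €315.68 = €1393.67
Net pay: €7892.00 − €1393.67 = €6498.33

€6498.33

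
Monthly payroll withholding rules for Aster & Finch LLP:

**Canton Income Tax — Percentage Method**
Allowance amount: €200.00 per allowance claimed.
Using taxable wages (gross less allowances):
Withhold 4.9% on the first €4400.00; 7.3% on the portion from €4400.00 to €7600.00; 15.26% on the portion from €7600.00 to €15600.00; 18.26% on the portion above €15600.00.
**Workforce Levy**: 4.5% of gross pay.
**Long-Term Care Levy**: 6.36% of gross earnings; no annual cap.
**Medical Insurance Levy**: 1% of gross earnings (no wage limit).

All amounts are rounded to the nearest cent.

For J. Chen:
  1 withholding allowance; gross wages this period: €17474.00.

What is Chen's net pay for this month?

€13425.91

Canton Income Tax: taxable = €17474.00 − 1×€200.00 = €17274.00
  €1670.00 + 18.26% × (€17274.00 − €15600.00) = €1670.00 + 18.26% × €1674.00 = €1975.67
Workforce Levy: 4.5% × €17474.00 = €786.33
Long-Term Care Levy: 6.36% × €17474.00 = €1111.35
Medical Insurance Levy: 1% × €17474.00 = €174.74
Total withheld: €1975.67 + €786.33 + €1111.35 + €174.74 = €4048.09
Net pay: €17474.00 − €4048.09 = €13425.91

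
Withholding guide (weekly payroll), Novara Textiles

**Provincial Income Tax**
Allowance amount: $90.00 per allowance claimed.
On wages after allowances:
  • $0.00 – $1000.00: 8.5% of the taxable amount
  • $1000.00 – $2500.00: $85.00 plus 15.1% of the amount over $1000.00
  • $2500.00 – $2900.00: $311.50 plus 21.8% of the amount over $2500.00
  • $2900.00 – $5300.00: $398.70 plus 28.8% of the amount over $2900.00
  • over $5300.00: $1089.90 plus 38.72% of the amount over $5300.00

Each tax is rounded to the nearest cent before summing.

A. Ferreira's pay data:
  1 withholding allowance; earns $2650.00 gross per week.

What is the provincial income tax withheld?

Provincial Income Tax: taxable = $2650.00 − 1×$90.00 = $2560.00
  $311.50 + 21.8% × ($2560.00 − $2500.00) = $311.50 + 21.8% × $60.00 = $324.58

$324.58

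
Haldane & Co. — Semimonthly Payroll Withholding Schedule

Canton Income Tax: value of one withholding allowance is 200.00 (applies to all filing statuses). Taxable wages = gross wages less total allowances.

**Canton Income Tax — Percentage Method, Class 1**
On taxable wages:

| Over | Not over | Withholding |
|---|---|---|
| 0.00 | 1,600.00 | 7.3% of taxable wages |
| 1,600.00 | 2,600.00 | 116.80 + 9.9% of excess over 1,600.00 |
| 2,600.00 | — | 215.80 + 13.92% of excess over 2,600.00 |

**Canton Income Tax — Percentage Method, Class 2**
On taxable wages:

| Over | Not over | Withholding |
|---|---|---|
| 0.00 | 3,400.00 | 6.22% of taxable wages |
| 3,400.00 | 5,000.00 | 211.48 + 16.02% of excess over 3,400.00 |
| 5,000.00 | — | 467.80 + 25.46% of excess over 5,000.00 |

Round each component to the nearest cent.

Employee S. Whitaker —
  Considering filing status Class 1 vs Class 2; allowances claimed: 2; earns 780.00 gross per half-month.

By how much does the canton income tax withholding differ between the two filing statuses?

4.10

Canton Income Tax (Class 1): taxable = 780.00 − 2×200.00 = 380.00
  7.3% × 380.00 = 27.74
Canton Income Tax (Class 2): taxable = 780.00 − 2×200.00 = 380.00
  6.22% × 380.00 = 23.64
Difference: |27.74 − 23.64| = 4.10 (higher under Class 1)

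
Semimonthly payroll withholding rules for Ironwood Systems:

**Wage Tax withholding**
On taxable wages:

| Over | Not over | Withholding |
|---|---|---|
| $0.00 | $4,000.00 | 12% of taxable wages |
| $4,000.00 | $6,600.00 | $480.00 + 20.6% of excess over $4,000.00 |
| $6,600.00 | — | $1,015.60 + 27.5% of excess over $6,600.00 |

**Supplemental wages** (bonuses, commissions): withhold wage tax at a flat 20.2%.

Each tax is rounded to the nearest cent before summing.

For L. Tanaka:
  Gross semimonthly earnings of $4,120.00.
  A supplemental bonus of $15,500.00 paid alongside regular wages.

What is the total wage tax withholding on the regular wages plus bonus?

Wage Tax: taxable = $4,120.00
  $480.00 + 20.6% × ($4,120.00 − $4,000.00) = $480.00 + 20.6% × $120.00 = $504.72
Supplemental (20.2% flat on bonus): 20.2% × $15,500.00 = $3,131.00
Total wage tax: $504.72 + $3,131.00 = $3,635.72

$3,635.72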